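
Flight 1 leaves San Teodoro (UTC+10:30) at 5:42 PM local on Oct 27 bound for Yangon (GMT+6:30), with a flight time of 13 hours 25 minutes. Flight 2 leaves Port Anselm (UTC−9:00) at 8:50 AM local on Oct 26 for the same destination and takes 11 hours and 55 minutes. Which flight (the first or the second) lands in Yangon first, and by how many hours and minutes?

the second, by 14 hours 52 minutes

Flight 1 in UTC: 5:42 PM − 10:30 = 7:12 AM on Oct 27.
+13 hours and 25 minutes → arrive 8:37 PM UTC on Oct 27.
Flight 2 in UTC: 8:50 AM + 9:00 = 5:50 PM on Oct 26.
+11 hours and 55 minutes → arrive 5:45 AM UTC on Oct 27.
Flight 2 lands earlier by 14 hours 52 minutes.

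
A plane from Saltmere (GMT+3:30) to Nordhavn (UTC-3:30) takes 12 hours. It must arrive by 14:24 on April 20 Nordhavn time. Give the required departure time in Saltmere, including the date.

Target arrival in UTC: 14:24 + 3:30 = 17:54 on Apr 20.
Subtract 12 hours → departure 05:54 UTC on Apr 20.
Saltmere is UTC+3:30: 05:54 + 3:30 = 09:24 on Apr 20.

09:24 on Apr 20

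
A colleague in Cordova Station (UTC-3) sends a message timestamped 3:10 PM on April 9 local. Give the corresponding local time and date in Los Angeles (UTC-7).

11:10 AM on Apr 9

Los Angeles is 4:00 behind Cordova Station.
Shift by the zone difference: 3:10 PM − 4:00 = 11:10 AM on Apr 9 in Los Angeles.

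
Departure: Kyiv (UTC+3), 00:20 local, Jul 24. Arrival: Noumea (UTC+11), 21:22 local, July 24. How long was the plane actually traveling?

13 hours 2 minutes

Departure in UTC: 00:20 − 3:00 = 21:20 on Jul 23.
Arrival in UTC: 21:22 − 11:00 = 10:22 on Jul 24.
Elapsed = 10:22 − 21:20 (+1 day) = 13 hours 2 minutes.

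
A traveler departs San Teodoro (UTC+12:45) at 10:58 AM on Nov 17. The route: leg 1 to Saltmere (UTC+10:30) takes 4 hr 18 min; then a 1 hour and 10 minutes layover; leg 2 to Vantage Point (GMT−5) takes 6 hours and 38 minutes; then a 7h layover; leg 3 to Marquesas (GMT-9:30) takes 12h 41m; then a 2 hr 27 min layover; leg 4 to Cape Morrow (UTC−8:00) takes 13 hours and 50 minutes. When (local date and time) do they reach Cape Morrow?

Convert departure to UTC: 10:58 AM − 12:45 = 10:13 PM UTC on Nov 16.
Add 4 hours 18 minutes leg 1 → 2:31 AM UTC (Nov 17).
Add 1 hour 10 minutes layover in Saltmere → 3:41 AM UTC.
Add 6 hours 38 minutes leg 2 → 10:19 AM UTC.
Add 7 hours layover in Vantage Point → 5:19 PM UTC.
Add 12 hours 41 minutes leg 3 → 6:00 AM UTC (Nov 18).
Add 2 hours and 27 minutes layover in Marquesas → 8:27 AM UTC.
Add 13 hours 50 minutes leg 4 → 10:17 PM UTC.
Cape Morrow is UTC−8:00, so local arrival = 10:17 PM − 8:00 = 2:17 PM on Nov 18.

2:17 PM on November 18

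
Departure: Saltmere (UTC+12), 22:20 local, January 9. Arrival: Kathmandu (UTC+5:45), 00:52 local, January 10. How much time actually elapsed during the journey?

8 hours 47 minutes

Departure in UTC: 22:20 − 12:00 = 10:20 on Jan 9.
Arrival in UTC: 00:52 − 5:45 = 19:07 on Jan 9.
Elapsed = 19:07 − 10:20 = 8 hours 47 minutes.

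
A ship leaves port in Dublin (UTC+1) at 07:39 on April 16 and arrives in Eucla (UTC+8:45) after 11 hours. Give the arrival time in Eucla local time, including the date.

02:24 on April 17

Convert departure to UTC: 07:39 − 1:00 = 06:39 UTC on Apr 16.
Add 11 hours travel time → 17:39 UTC.
Eucla is UTC+8:45, so local arrival = 17:39 + 8:45 = 02:24 on Apr 17.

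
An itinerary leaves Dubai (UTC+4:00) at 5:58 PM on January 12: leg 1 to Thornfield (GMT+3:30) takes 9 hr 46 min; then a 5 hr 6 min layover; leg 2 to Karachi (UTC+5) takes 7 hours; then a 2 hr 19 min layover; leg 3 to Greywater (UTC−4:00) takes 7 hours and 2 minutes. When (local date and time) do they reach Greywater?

5:11 PM on January 13

Convert departure to UTC: 5:58 PM − 4:00 = 1:58 PM UTC on Jan 12.
Add 9 hours 46 minutes leg 1 → 11:44 PM UTC.
Add 5 hours 6 minutes layover in Thornfield → 4:50 AM UTC (Jan 13).
Add 7 hours leg 2 → 11:50 AM UTC.
Add 2 hours 19 minutes layover in Karachi → 2:09 PM UTC.
Add 7 hours and 2 minutes leg 3 → 9:11 PM UTC.
Greywater is UTC−4:00, so local arrival = 9:11 PM − 4:00 = 5:11 PM on Jan 13.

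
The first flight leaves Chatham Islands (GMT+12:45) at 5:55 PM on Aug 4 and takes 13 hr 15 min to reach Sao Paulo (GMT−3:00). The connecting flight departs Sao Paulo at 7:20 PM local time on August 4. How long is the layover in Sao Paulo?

3 hours 55 minutes

Convert departure to UTC: 5:55 PM − 12:45 = 5:10 AM UTC on Aug 4.
Add 13 hours 15 minutes flight time → 6:25 PM UTC.
Sao Paulo is UTC−3:00, so local arrival = 6:25 PM − 3:00 = 3:25 PM on Aug 4.
Layover = 7:20 PM − 3:25 PM = 3 hours 55 minutes.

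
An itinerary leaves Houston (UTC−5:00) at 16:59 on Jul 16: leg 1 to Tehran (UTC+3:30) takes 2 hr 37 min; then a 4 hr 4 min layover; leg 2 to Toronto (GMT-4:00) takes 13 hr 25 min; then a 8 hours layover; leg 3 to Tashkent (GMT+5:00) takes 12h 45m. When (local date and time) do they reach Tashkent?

19:50 on July 18

Convert departure to UTC: 16:59 + 5:00 = 21:59 UTC on Jul 16.
Add 2 hours and 37 minutes leg 1 → 00:36 UTC (Jul 17).
Add 4 hours 4 minutes layover in Tehran → 04:40 UTC.
Add 13 hours and 25 minutes leg 2 → 18:05 UTC.
Add 8 hours layover in Toronto → 02:05 UTC (Jul 18).
Add 12 hours and 45 minutes leg 3 → 14:50 UTC.
Tashkent is UTC+5:00, so local arrival = 14:50 + 5:00 = 19:50 on Jul 18.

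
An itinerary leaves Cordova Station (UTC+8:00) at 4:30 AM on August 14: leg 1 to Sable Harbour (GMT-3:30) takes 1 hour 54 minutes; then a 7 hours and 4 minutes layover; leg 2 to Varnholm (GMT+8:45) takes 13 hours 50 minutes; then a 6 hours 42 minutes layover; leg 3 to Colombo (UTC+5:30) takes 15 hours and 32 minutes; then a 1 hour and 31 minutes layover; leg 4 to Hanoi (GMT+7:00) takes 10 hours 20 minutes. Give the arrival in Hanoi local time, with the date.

12:23 PM on August 16

Convert departure to UTC: 4:30 AM − 8:00 = 8:30 PM UTC on Aug 13.
Add 1 hour and 54 minutes leg 1 → 10:24 PM UTC.
Add 7 hours and 4 minutes layover in Sable Harbour → 5:28 AM UTC (Aug 14).
Add 13 hours and 50 minutes leg 2 → 7:18 PM UTC.
Add 6 hours and 42 minutes layover in Varnholm → 2:00 AM UTC (Aug 15).
Add 15 hours and 32 minutes leg 3 → 5:32 PM UTC.
Add 1 hour and 31 minutes layover in Colombo → 7:03 PM UTC.
Add 10 hours 20 minutes leg 4 → 5:23 AM UTC (Aug 16).
Hanoi is UTC+7:00, so local arrival = 5:23 AM + 7:00 = 12:23 PM on Aug 16.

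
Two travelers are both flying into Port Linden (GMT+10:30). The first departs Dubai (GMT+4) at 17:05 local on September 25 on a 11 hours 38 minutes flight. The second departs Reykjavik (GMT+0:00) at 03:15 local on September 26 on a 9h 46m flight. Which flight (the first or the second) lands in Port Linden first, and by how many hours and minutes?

the first, by 12 hours 18 minutes

Flight 1 in UTC: 17:05 − 4:00 = 13:05 on Sep 25.
+11 hours 38 minutes → arrive 00:43 UTC on Sep 26.
Flight 2 departs at 03:15 UTC (Sep 26).
+9 hours 46 minutes → arrive 13:01 UTC on Sep 26.
Flight 1 lands earlier by 12 hours 18 minutes.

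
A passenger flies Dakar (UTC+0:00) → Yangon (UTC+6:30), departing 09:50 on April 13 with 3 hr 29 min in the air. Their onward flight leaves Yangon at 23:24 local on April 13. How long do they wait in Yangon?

Dakar is at UTC+0, so departure is already 09:50 UTC on Apr 13.
Add 3 hours 29 minutes flight time → 13:19 UTC.
Yangon is UTC+6:30, so local arrival = 13:19 + 6:30 = 19:49 on Apr 13.
Layover = 23:24 − 19:49 = 3 hours 35 minutes.

3 hours 35 minutes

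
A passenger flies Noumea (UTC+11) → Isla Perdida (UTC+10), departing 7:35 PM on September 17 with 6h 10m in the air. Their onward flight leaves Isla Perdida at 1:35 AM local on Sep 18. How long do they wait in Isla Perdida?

50 minutes

Convert departure to UTC: 7:35 PM − 11:00 = 8:35 AM UTC on Sep 17.
Add 6 hours and 10 minutes flight time → 2:45 PM UTC.
Isla Perdida is UTC+10:00, so local arrival = 2:45 PM + 10:00 = 12:45 AM on Sep 18.
Layover = 1:35 AM − 12:45 AM = 50 minutes.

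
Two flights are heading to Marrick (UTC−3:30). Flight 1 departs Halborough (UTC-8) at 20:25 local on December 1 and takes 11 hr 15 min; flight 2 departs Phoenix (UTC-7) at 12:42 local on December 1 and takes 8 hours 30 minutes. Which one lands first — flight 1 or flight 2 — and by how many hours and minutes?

the second, by 11 hours 28 minutes

Flight 1 in UTC: 20:25 + 8:00 = 04:25 on Dec 2.
+11 hours and 15 minutes → arrive 15:40 UTC on Dec 2.
Flight 2 in UTC: 12:42 + 7:00 = 19:42 on Dec 1.
+8 hours 30 minutes → arrive 04:12 UTC on Dec 2.
Flight 2 lands earlier by 11 hours 28 minutes.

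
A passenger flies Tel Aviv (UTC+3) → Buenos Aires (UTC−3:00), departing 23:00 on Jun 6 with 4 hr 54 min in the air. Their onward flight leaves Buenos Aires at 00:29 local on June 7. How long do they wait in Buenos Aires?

2 hours 35 minutes

Convert departure to UTC: 23:00 − 3:00 = 20:00 UTC on Jun 6.
Add 4 hours and 54 minutes flight time → 00:54 UTC (Jun 7).
Buenos Aires is UTC−3:00, so local arrival = 00:54 − 3:00 = 21:54 on Jun 6.
Layover = 00:29 − 21:54 (+1 day) = 2 hours 35 minutes.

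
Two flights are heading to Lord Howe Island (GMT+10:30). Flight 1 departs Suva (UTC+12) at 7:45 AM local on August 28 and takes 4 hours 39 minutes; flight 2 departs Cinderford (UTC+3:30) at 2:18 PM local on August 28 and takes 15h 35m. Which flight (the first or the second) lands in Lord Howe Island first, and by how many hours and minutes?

the first, by 25 hours 59 minutes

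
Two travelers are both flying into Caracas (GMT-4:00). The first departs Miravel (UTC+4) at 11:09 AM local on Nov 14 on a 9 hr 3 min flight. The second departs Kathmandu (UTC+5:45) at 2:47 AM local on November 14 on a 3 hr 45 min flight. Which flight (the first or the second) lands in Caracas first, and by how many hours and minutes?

Flight 1 in UTC: 11:09 AM − 4:00 = 7:09 AM on Nov 14.
+9 hours 3 minutes → arrive 4:12 PM UTC on Nov 14.
Flight 2 in UTC: 2:47 AM − 5:45 = 9:02 PM on Nov 13.
+3 hours and 45 minutes → arrive 12:47 AM UTC on Nov 14.
Flight 2 lands earlier by 15 hours 25 minutes.

the second, by 15 hours 25 minutes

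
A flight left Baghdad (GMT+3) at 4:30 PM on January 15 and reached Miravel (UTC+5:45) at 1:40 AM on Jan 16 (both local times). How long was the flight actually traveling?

Miravel is 2:45 ahead of Baghdad.
Clock-face elapsed time (ignoring zones) is 9 hours 10 minutes.
Actual elapsed = 9 hours 10 minutes − 2:45 = 6 hours 25 minutes.

6 hours 25 minutes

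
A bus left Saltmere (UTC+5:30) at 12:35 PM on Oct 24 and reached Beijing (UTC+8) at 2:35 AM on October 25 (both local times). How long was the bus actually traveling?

11 hours 30 minutes

Departure in UTC: 12:35 PM − 5:30 = 7:05 AM on Oct 24.
Arrival in UTC: 2:35 AM − 8:00 = 6:35 PM on Oct 24.
Elapsed = 6:35 PM − 7:05 AM = 11 hours 30 minutes.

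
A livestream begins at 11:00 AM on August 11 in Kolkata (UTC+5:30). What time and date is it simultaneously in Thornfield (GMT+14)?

In UTC: 11:00 AM − 5:30 = 5:30 AM on Aug 11.
Thornfield is UTC+14:00: 5:30 AM + 14:00 = 7:30 PM on Aug 11.

7:30 PM on August 11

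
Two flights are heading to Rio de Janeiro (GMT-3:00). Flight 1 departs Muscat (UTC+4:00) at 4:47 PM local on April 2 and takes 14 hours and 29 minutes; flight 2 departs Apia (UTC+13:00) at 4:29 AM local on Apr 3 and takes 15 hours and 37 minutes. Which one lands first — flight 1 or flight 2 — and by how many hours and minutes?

Flight 1 in UTC: 4:47 PM − 4:00 = 12:47 PM on Apr 2.
+14 hours 29 minutes → arrive 3:16 AM UTC on Apr 3.
Flight 2 in UTC: 4:29 AM − 13:00 = 3:29 PM on Apr 2.
+15 hours and 37 minutes → arrive 7:06 AM UTC on Apr 3.
Flight 1 lands earlier by 3 hours 50 minutes.

the first, by 3 hours 50 minutes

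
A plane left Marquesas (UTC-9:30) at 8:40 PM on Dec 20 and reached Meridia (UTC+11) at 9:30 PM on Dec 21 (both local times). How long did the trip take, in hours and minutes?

4 hours 20 minutes

Departure in UTC: 8:40 PM + 9:30 = 6:10 AM on Dec 21.
Arrival in UTC: 9:30 PM − 11:00 = 10:30 AM on Dec 21.
Elapsed = 10:30 AM − 6:10 AM = 4 hours 20 minutes.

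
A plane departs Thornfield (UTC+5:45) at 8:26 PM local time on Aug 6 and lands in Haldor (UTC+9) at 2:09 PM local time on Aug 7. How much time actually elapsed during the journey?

14 hours 28 minutes

Departure in UTC: 8:26 PM − 5:45 = 2:41 PM on Aug 6.
Arrival in UTC: 2:09 PM − 9:00 = 5:09 AM on Aug 7.
Elapsed = 5:09 AM − 2:41 PM (+1 day) = 14 hours 28 minutes.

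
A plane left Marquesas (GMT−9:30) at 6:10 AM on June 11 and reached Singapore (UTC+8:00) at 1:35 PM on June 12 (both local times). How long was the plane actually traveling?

Departure in UTC: 6:10 AM + 9:30 = 3:40 PM on Jun 11.
Arrival in UTC: 1:35 PM − 8:00 = 5:35 AM on Jun 12.
Elapsed = 5:35 AM − 3:40 PM (+1 day) = 13 hours 55 minutes.

13 hours 55 minutes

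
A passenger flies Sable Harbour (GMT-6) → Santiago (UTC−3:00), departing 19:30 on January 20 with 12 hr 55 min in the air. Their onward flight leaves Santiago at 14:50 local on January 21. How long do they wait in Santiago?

Convert departure to UTC: 19:30 + 6:00 = 01:30 UTC on Jan 21.
Add 12 hours and 55 minutes flight time → 14:25 UTC.
Santiago is UTC−3:00, so local arrival = 14:25 − 3:00 = 11:25 on Jan 21.
Layover = 14:50 − 11:25 = 3 hours 25 minutes.

3 hours 25 minutes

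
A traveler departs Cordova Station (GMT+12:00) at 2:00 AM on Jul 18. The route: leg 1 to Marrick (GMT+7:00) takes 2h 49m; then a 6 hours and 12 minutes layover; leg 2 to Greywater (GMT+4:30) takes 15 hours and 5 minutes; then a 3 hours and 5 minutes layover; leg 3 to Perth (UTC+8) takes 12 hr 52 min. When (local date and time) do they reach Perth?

2:03 PM on July 19

Convert departure to UTC: 2:00 AM − 12:00 = 2:00 PM UTC on Jul 17.
Add 2 hours and 49 minutes leg 1 → 4:49 PM UTC.
Add 6 hours and 12 minutes layover in Marrick → 11:01 PM UTC.
Add 15 hours and 5 minutes leg 2 → 2:06 PM UTC (Jul 18).
Add 3 hours 5 minutes layover in Greywater → 5:11 PM UTC.
Add 12 hours 52 minutes leg 3 → 6:03 AM UTC (Jul 19).
Perth is UTC+8:00, so local arrival = 6:03 AM + 8:00 = 2:03 PM on Jul 19.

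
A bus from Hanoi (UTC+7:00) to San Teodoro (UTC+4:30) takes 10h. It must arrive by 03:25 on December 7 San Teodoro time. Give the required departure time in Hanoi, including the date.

Target arrival in UTC: 03:25 − 4:30 = 22:55 on Dec 6.
Subtract 10 hours → departure 12:55 UTC on Dec 6.
Hanoi is UTC+7:00: 12:55 + 7:00 = 19:55 on Dec 6.

19:55 on December 6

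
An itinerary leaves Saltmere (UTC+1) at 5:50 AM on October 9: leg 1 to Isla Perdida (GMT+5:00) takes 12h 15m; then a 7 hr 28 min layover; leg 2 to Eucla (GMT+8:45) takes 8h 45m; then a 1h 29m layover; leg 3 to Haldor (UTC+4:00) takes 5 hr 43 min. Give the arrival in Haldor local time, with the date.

8:30 PM on October 10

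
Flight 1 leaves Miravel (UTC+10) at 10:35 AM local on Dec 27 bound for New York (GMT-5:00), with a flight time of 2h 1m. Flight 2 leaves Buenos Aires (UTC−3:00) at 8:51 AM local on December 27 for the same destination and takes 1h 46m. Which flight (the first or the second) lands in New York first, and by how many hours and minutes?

the first, by 11 hours 1 minute

Flight 1 in UTC: 10:35 AM − 10:00 = 12:35 AM on Dec 27.
+2 hours 1 minute → arrive 2:36 AM UTC on Dec 27.
Flight 2 in UTC: 8:51 AM + 3:00 = 11:51 AM on Dec 27.
+1 hour and 46 minutes → arrive 1:37 PM UTC on Dec 27.
Flight 1 lands earlier by 11 hours 1 minute.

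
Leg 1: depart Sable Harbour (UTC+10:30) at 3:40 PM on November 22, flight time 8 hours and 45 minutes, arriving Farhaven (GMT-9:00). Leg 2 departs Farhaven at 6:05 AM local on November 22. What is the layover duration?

Convert departure to UTC: 3:40 PM − 10:30 = 5:10 AM UTC on Nov 22.
Add 8 hours 45 minutes flight time → 1:55 PM UTC.
Farhaven is UTC−9:00, so local arrival = 1:55 PM − 9:00 = 4:55 AM on Nov 22.
Layover = 6:05 AM − 4:55 AM = 1 hour 10 minutes.

1 hour 10 minutes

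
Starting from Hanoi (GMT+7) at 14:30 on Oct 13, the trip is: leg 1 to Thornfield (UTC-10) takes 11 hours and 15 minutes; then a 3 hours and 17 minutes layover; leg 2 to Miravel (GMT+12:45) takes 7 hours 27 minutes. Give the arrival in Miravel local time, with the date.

18:14 on October 14

Convert departure to UTC: 14:30 − 7:00 = 07:30 UTC on Oct 13.
Add 11 hours 15 minutes leg 1 → 18:45 UTC.
Add 3 hours 17 minutes layover in Thornfield → 22:02 UTC.
Add 7 hours 27 minutes leg 2 → 05:29 UTC (Oct 14).
Miravel is UTC+12:45, so local arrival = 05:29 + 12:45 = 18:14 on Oct 14.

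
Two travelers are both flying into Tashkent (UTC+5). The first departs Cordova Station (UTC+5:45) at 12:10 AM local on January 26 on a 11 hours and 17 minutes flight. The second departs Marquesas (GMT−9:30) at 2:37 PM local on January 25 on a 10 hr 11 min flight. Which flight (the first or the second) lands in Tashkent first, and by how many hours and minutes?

Flight 1 in UTC: 12:10 AM − 5:45 = 6:25 PM on Jan 25.
+11 hours 17 minutes → arrive 5:42 AM UTC on Jan 26.
Flight 2 in UTC: 2:37 PM + 9:30 = 12:07 AM on Jan 26.
+10 hours and 11 minutes → arrive 10:18 AM UTC on Jan 26.
Flight 1 lands earlier by 4 hours 36 minutes.

the first, by 4 hours 36 minutes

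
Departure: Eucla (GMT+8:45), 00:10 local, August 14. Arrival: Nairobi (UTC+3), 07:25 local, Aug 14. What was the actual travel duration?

13 hours

Departure in UTC: 00:10 − 8:45 = 15:25 on Aug 13.
Arrival in UTC: 07:25 − 3:00 = 04:25 on Aug 14.
Elapsed = 04:25 − 15:25 (+1 day) = 13 hours.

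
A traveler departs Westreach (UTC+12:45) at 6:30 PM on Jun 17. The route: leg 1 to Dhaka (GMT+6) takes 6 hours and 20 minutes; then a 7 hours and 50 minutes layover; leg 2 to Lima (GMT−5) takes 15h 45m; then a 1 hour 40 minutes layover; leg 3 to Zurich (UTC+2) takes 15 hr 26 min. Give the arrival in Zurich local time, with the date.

Convert departure to UTC: 6:30 PM − 12:45 = 5:45 AM UTC on Jun 17.
Add 6 hours 20 minutes leg 1 → 12:05 PM UTC.
Add 7 hours and 50 minutes layover in Dhaka → 7:55 PM UTC.
Add 15 hours 45 minutes leg 2 → 11:40 AM UTC (Jun 18).
Add 1 hour and 40 minutes layover in Lima → 1:20 PM UTC.
Add 15 hours 26 minutes leg 3 → 4:46 AM UTC (Jun 19).
Zurich is UTC+2:00, so local arrival = 4:46 AM + 2:00 = 6:46 AM on Jun 19.

6:46 AM on Jun 19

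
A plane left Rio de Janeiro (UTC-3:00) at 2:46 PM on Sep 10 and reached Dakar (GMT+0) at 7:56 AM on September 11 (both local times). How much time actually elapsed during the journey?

14 hours 10 minutes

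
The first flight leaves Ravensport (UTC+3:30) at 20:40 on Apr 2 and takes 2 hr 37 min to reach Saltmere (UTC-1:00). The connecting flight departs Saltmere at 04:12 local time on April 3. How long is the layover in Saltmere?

9 hours 25 minutes

Convert departure to UTC: 20:40 − 3:30 = 17:10 UTC on Apr 2.
Add 2 hours and 37 minutes flight time → 19:47 UTC.
Saltmere is UTC−1:00, so local arrival = 19:47 − 1:00 = 18:47 on Apr 2.
Layover = 04:12 − 18:47 (+1 day) = 9 hours 25 minutes.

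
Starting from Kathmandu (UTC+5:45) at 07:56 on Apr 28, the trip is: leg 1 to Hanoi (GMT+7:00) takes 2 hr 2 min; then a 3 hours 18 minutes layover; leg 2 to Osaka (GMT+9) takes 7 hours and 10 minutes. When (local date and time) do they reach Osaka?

Convert departure to UTC: 07:56 − 5:45 = 02:11 UTC on Apr 28.
Add 2 hours 2 minutes leg 1 → 04:13 UTC.
Add 3 hours and 18 minutes layover in Hanoi → 07:31 UTC.
Add 7 hours and 10 minutes leg 2 → 14:41 UTC.
Osaka is UTC+9:00, so local arrival = 14:41 + 9:00 = 23:41 on Apr 28.

23:41 on Apr 28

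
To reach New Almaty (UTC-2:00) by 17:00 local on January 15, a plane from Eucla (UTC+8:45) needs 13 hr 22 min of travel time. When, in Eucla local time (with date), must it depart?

Target arrival in UTC: 17:00 + 2:00 = 19:00 on Jan 15.
Subtract 13 hours and 22 minutes → departure 05:38 UTC on Jan 15.
Eucla is UTC+8:45: 05:38 + 8:45 = 14:23 on Jan 15.

14:23 on Jan 15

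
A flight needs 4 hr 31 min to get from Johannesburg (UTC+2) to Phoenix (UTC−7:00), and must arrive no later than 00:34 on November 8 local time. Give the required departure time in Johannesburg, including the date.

Target arrival in UTC: 00:34 + 7:00 = 07:34 on Nov 8.
Subtract 4 hours 31 minutes → departure 03:03 UTC on Nov 8.
Johannesburg is UTC+2:00: 03:03 + 2:00 = 05:03 on Nov 8.

05:03 on November 8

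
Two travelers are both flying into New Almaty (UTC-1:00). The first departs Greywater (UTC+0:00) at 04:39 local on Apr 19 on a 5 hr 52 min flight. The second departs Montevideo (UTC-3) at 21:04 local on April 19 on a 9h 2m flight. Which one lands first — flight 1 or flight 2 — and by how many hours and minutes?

Flight 1 departs at 04:39 UTC (Apr 19).
+5 hours 52 minutes → arrive 10:31 UTC on Apr 19.
Flight 2 in UTC: 21:04 + 3:00 = 00:04 on Apr 20.
+9 hours and 2 minutes → arrive 09:06 UTC on Apr 20.
Flight 1 lands earlier by 22 hours 35 minutes.

the first, by 22 hours 35 minutes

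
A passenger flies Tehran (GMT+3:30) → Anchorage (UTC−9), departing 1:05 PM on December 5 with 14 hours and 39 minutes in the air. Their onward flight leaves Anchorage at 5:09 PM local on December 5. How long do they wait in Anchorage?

1 hour 55 minutes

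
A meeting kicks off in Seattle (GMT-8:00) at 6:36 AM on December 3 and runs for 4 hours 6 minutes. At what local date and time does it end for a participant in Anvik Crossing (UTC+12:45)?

7:27 AM on December 4

Anvik Crossing is 20:45 ahead of Seattle.
After 4 hours and 6 minutes it is 10:42 AM in Seattle.
Shift by the zone difference: 10:42 AM + 20:45 = 7:27 AM on Dec 4 in Anvik Crossing.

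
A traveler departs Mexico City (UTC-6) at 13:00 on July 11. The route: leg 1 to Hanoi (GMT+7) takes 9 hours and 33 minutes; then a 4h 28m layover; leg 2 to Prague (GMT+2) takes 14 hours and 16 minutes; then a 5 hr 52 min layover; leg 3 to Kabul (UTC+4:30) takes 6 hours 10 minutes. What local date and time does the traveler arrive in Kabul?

Convert departure to UTC: 13:00 + 6:00 = 19:00 UTC on Jul 11.
Add 9 hours and 33 minutes leg 1 → 04:33 UTC (Jul 12).
Add 4 hours 28 minutes layover in Hanoi → 09:01 UTC.
Add 14 hours and 16 minutes leg 2 → 23:17 UTC.
Add 5 hours and 52 minutes layover in Prague → 05:09 UTC (Jul 13).
Add 6 hours 10 minutes leg 3 → 11:19 UTC.
Kabul is UTC+4:30, so local arrival = 11:19 + 4:30 = 15:49 on Jul 13.

15:49 on July 13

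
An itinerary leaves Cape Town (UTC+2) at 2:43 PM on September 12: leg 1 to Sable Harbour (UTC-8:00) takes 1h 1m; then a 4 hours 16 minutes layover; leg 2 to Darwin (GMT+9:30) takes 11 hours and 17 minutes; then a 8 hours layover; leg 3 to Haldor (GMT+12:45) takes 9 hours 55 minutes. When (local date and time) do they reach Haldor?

Convert departure to UTC: 2:43 PM − 2:00 = 12:43 PM UTC on Sep 12.
Add 1 hour 1 minute leg 1 → 1:44 PM UTC.
Add 4 hours and 16 minutes layover in Sable Harbour → 6:00 PM UTC.
Add 11 hours and 17 minutes leg 2 → 5:17 AM UTC (Sep 13).
Add 8 hours layover in Darwin → 1:17 PM UTC.
Add 9 hours 55 minutes leg 3 → 11:12 PM UTC.
Haldor is UTC+12:45, so local arrival = 11:12 PM + 12:45 = 11:57 AM on Sep 14.

11:57 AM on Sep 14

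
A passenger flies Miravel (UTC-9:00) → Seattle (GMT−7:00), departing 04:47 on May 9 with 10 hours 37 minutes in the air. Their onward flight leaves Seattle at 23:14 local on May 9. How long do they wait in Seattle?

Convert departure to UTC: 04:47 + 9:00 = 13:47 UTC on May 9.
Add 10 hours and 37 minutes flight time → 00:24 UTC (May 10).
Seattle is UTC−7:00, so local arrival = 00:24 − 7:00 = 17:24 on May 9.
Layover = 23:14 − 17:24 = 5 hours 50 minutes.

5 hours 50 minutes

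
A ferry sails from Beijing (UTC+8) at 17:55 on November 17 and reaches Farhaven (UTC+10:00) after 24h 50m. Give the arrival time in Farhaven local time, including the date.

20:45 on Nov 18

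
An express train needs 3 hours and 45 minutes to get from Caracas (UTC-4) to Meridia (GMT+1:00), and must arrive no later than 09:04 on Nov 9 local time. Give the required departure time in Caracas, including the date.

00:19 on November 9

Target arrival in UTC: 09:04 − 1:00 = 08:04 on Nov 9.
Subtract 3 hours 45 minutes → departure 04:19 UTC on Nov 9.
Caracas is UTC−4:00: 04:19 − 4:00 = 00:19 on Nov 9.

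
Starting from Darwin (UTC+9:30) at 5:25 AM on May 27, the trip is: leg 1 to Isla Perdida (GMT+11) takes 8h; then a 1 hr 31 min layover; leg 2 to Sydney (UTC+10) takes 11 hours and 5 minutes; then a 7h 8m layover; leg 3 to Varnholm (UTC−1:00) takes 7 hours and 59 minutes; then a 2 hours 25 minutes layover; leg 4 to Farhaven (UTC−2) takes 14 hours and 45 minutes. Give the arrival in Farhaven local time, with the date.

10:48 PM on May 28

Convert departure to UTC: 5:25 AM − 9:30 = 7:55 PM UTC on May 26.
Add 8 hours leg 1 → 3:55 AM UTC (May 27).
Add 1 hour 31 minutes layover in Isla Perdida → 5:26 AM UTC.
Add 11 hours and 5 minutes leg 2 → 4:31 PM UTC.
Add 7 hours 8 minutes layover in Sydney → 11:39 PM UTC.
Add 7 hours 59 minutes leg 3 → 7:38 AM UTC (May 28).
Add 2 hours 25 minutes layover in Varnholm → 10:03 AM UTC.
Add 14 hours and 45 minutes leg 4 → 12:48 AM UTC (May 29).
Farhaven is UTC−2:00, so local arrival = 12:48 AM − 2:00 = 10:48 PM on May 28.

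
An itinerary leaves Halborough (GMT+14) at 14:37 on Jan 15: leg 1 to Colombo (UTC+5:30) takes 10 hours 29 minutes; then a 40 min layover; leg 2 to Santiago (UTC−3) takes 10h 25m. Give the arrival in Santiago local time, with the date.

19:11 on Jan 15

Convert departure to UTC: 14:37 − 14:00 = 00:37 UTC on Jan 15.
Add 10 hours and 29 minutes leg 1 → 11:06 UTC.
Add 40 minutes layover in Colombo → 11:46 UTC.
Add 10 hours and 25 minutes leg 2 → 22:11 UTC.
Santiago is UTC−3:00, so local arrival = 22:11 − 3:00 = 19:11 on Jan 15.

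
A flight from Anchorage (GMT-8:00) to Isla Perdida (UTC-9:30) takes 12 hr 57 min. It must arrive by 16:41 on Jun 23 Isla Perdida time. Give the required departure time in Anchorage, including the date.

05:14 on June 23

Target arrival in UTC: 16:41 + 9:30 = 02:11 on Jun 24.
Subtract 12 hours 57 minutes → departure 13:14 UTC on Jun 23.
Anchorage is UTC−8:00: 13:14 − 8:00 = 05:14 on Jun 23.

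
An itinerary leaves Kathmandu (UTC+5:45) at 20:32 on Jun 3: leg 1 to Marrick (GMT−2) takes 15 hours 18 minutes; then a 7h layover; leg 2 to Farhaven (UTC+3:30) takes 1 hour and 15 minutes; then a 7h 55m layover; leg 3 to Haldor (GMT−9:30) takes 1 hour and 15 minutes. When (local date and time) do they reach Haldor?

14:00 on June 4

Convert departure to UTC: 20:32 − 5:45 = 14:47 UTC on Jun 3.
Add 15 hours and 18 minutes leg 1 → 06:05 UTC (Jun 4).
Add 7 hours layover in Marrick → 13:05 UTC.
Add 1 hour and 15 minutes leg 2 → 14:20 UTC.
Add 7 hours 55 minutes layover in Farhaven → 22:15 UTC.
Add 1 hour 15 minutes leg 3 → 23:30 UTC.
Haldor is UTC−9:30, so local arrival = 23:30 − 9:30 = 14:00 on Jun 4.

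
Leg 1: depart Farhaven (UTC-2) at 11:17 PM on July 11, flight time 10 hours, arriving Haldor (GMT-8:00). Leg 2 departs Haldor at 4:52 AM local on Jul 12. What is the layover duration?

1 hour 35 minutes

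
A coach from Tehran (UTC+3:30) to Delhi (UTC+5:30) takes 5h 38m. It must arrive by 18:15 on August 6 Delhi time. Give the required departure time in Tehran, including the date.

10:37 on August 6

Target arrival in UTC: 18:15 − 5:30 = 12:45 on Aug 6.
Subtract 5 hours 38 minutes → departure 07:07 UTC on Aug 6.
Tehran is UTC+3:30: 07:07 + 3:30 = 10:37 on Aug 6.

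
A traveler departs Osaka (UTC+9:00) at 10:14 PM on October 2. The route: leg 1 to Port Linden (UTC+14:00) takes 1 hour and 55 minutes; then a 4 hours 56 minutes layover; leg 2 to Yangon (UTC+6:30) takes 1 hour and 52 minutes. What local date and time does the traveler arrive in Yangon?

4:27 AM on October 3

Convert departure to UTC: 10:14 PM − 9:00 = 1:14 PM UTC on Oct 2.
Add 1 hour and 55 minutes leg 1 → 3:09 PM UTC.
Add 4 hours and 56 minutes layover in Port Linden → 8:05 PM UTC.
Add 1 hour 52 minutes leg 2 → 9:57 PM UTC.
Yangon is UTC+6:30, so local arrival = 9:57 PM + 6:30 = 4:27 AM on Oct 3.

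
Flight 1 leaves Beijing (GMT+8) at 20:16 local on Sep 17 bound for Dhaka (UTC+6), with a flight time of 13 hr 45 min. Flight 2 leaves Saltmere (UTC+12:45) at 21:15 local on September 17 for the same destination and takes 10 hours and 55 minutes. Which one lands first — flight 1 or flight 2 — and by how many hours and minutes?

Flight 1 in UTC: 20:16 − 8:00 = 12:16 on Sep 17.
+13 hours and 45 minutes → arrive 02:01 UTC on Sep 18.
Flight 2 in UTC: 21:15 − 12:45 = 08:30 on Sep 17.
+10 hours 55 minutes → arrive 19:25 UTC on Sep 17.
Flight 2 lands earlier by 6 hours 36 minutes.

the second, by 6 hours 36 minutes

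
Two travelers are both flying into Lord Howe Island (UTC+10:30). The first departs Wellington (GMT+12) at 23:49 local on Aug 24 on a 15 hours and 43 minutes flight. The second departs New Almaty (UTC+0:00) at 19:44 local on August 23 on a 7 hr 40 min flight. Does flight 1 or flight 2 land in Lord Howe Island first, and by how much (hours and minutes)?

the second, by 24 hours 8 minutes

Flight 1 in UTC: 23:49 − 12:00 = 11:49 on Aug 24.
+15 hours 43 minutes → arrive 03:32 UTC on Aug 25.
Flight 2 departs at 19:44 UTC (Aug 23).
+7 hours and 40 minutes → arrive 03:24 UTC on Aug 24.
Flight 2 lands earlier by 24 hours 8 minutes.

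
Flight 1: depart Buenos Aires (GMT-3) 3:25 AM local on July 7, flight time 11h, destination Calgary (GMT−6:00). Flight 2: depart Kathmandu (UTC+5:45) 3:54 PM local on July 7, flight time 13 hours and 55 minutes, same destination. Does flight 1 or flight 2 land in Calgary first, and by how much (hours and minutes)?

the first, by 6 hours 39 minutes

Flight 1 in UTC: 3:25 AM + 3:00 = 6:25 AM on Jul 7.
+11 hours → arrive 5:25 PM UTC on Jul 7.
Flight 2 in UTC: 3:54 PM − 5:45 = 10:09 AM on Jul 7.
+13 hours 55 minutes → arrive 12:04 AM UTC on Jul 8.
Flight 1 lands earlier by 6 hours 39 minutes.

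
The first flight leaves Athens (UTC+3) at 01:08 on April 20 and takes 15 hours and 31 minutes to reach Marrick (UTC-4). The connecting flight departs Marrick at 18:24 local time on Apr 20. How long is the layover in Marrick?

8 hours 45 minutes

Convert departure to UTC: 01:08 − 3:00 = 22:08 UTC on Apr 19.
Add 15 hours 31 minutes flight time → 13:39 UTC (Apr 20).
Marrick is UTC−4:00, so local arrival = 13:39 − 4:00 = 09:39 on Apr 20.
Layover = 18:24 − 09:39 = 8 hours 45 minutes.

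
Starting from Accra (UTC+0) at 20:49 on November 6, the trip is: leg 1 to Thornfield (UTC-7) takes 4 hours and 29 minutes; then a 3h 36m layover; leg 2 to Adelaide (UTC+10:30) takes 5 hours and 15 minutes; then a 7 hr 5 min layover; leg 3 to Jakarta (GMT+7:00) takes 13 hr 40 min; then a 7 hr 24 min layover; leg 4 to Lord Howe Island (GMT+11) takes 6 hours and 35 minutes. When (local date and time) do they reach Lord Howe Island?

07:53 on November 9

Accra is at UTC+0, so departure is already 20:49 UTC on Nov 6.
Add 4 hours and 29 minutes leg 1 → 01:18 UTC (Nov 7).
Add 3 hours 36 minutes layover in Thornfield → 04:54 UTC.
Add 5 hours and 15 minutes leg 2 → 10:09 UTC.
Add 7 hours and 5 minutes layover in Adelaide → 17:14 UTC.
Add 13 hours and 40 minutes leg 3 → 06:54 UTC (Nov 8).
Add 7 hours 24 minutes layover in Jakarta → 14:18 UTC.
Add 6 hours and 35 minutes leg 4 → 20:53 UTC.
Lord Howe Island is UTC+11:00, so local arrival = 20:53 + 11:00 = 07:53 on Nov 9.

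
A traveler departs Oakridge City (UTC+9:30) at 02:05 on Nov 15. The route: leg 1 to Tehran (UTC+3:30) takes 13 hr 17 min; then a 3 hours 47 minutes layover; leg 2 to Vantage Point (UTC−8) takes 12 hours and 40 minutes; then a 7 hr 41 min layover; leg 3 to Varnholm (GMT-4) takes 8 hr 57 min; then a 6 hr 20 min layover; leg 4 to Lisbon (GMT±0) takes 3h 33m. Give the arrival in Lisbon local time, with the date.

00:50 on Nov 17

Convert departure to UTC: 02:05 − 9:30 = 16:35 UTC on Nov 14.
Add 13 hours 17 minutes leg 1 → 05:52 UTC (Nov 15).
Add 3 hours and 47 minutes layover in Tehran → 09:39 UTC.
Add 12 hours 40 minutes leg 2 → 22:19 UTC.
Add 7 hours and 41 minutes layover in Vantage Point → 06:00 UTC (Nov 16).
Add 8 hours and 57 minutes leg 3 → 14:57 UTC.
Add 6 hours and 20 minutes layover in Varnholm → 21:17 UTC.
Add 3 hours and 33 minutes leg 4 → 00:50 UTC (Nov 17).
Lisbon is UTC+0, so local arrival is the same: 00:50 on Nov 17.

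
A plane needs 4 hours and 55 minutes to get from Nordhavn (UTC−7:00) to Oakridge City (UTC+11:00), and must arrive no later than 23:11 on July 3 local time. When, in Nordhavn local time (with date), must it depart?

Target arrival in UTC: 23:11 − 11:00 = 12:11 on Jul 3.
Subtract 4 hours 55 minutes → departure 07:16 UTC on Jul 3.
Nordhavn is UTC−7:00: 07:16 − 7:00 = 00:16 on Jul 3.

00:16 on July 3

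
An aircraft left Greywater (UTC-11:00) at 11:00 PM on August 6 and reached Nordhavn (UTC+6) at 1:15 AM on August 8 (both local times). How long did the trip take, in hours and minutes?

9 hours 15 minutes

Departure in UTC: 11:00 PM + 11:00 = 10:00 AM on Aug 7.
Arrival in UTC: 1:15 AM − 6:00 = 7:15 PM on Aug 7.
Elapsed = 7:15 PM − 10:00 AM = 9 hours 15 minutes.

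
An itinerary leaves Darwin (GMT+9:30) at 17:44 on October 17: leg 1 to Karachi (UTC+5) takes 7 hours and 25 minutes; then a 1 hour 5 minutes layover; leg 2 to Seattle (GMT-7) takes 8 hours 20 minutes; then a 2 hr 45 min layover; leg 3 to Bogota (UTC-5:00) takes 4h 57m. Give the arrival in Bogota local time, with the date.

03:46 on October 18

Convert departure to UTC: 17:44 − 9:30 = 08:14 UTC on Oct 17.
Add 7 hours 25 minutes leg 1 → 15:39 UTC.
Add 1 hour 5 minutes layover in Karachi → 16:44 UTC.
Add 8 hours 20 minutes leg 2 → 01:04 UTC (Oct 18).
Add 2 hours 45 minutes layover in Seattle → 03:49 UTC.
Add 4 hours 57 minutes leg 3 → 08:46 UTC.
Bogota is UTC−5:00, so local arrival = 08:46 − 5:00 = 03:46 on Oct 18.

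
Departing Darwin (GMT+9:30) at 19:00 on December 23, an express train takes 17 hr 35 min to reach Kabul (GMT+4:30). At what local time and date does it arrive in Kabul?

07:35 on December 24

Kabul is 5:00 behind Darwin.
After 17 hours and 35 minutes it is 12:35 (Dec 24) in Darwin.
Shift by the zone difference: 12:35 − 5:00 = 07:35 on Dec 24 in Kabul.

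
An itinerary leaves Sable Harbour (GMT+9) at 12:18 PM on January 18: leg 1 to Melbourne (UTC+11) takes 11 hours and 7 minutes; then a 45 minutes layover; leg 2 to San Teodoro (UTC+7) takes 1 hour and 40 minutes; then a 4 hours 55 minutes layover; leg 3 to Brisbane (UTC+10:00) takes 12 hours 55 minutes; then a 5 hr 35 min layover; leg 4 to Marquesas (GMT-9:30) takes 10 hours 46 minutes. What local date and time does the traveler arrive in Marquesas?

5:31 PM on Jan 19

Convert departure to UTC: 12:18 PM − 9:00 = 3:18 AM UTC on Jan 18.
Add 11 hours 7 minutes leg 1 → 2:25 PM UTC.
Add 45 minutes layover in Melbourne → 3:10 PM UTC.
Add 1 hour 40 minutes leg 2 → 4:50 PM UTC.
Add 4 hours and 55 minutes layover in San Teodoro → 9:45 PM UTC.
Add 12 hours and 55 minutes leg 3 → 10:40 AM UTC (Jan 19).
Add 5 hours 35 minutes layover in Brisbane → 4:15 PM UTC.
Add 10 hours and 46 minutes leg 4 → 3:01 AM UTC (Jan 20).
Marquesas is UTC−9:30, so local arrival = 3:01 AM − 9:30 = 5:31 PM on Jan 19.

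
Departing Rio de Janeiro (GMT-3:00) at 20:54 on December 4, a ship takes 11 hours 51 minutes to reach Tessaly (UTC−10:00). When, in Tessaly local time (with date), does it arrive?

01:45 on December 5

Convert departure to UTC: 20:54 + 3:00 = 23:54 UTC on Dec 4.
Add 11 hours 51 minutes travel time → 11:45 UTC (Dec 5).
Tessaly is UTC−10:00, so local arrival = 11:45 − 10:00 = 01:45 on Dec 5.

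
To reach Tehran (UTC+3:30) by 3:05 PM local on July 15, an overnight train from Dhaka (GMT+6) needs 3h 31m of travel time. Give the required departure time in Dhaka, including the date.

2:04 PM on July 15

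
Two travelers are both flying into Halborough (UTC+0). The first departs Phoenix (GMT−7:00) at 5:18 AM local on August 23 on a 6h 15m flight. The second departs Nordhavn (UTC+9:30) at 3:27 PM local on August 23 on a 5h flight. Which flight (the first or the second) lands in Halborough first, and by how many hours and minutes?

the second, by 7 hours 36 minutes

Flight 1 in UTC: 5:18 AM + 7:00 = 12:18 PM on Aug 23.
+6 hours 15 minutes → arrive 6:33 PM UTC on Aug 23.
Flight 2 in UTC: 3:27 PM − 9:30 = 5:57 AM on Aug 23.
+5 hours → arrive 10:57 AM UTC on Aug 23.
Flight 2 lands earlier by 7 hours 36 minutes.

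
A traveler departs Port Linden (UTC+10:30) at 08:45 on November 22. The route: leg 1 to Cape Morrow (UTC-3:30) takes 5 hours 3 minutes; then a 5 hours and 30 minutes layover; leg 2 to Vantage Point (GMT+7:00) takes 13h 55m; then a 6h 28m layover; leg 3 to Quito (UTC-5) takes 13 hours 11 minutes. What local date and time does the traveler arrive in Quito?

13:22 on November 23

Convert departure to UTC: 08:45 − 10:30 = 22:15 UTC on Nov 21.
Add 5 hours 3 minutes leg 1 → 03:18 UTC (Nov 22).
Add 5 hours and 30 minutes layover in Cape Morrow → 08:48 UTC.
Add 13 hours 55 minutes leg 2 → 22:43 UTC.
Add 6 hours 28 minutes layover in Vantage Point → 05:11 UTC (Nov 23).
Add 13 hours 11 minutes leg 3 → 18:22 UTC.
Quito is UTC−5:00, so local arrival = 18:22 − 5:00 = 13:22 on Nov 23.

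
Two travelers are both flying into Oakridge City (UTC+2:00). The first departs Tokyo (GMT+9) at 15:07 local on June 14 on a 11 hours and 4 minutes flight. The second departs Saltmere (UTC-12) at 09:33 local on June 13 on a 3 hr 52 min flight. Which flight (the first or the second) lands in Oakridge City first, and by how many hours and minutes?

Flight 1 in UTC: 15:07 − 9:00 = 06:07 on Jun 14.
+11 hours 4 minutes → arrive 17:11 UTC on Jun 14.
Flight 2 in UTC: 09:33 + 12:00 = 21:33 on Jun 13.
+3 hours and 52 minutes → arrive 01:25 UTC on Jun 14.
Flight 2 lands earlier by 15 hours 46 minutes.

the second, by 15 hours 46 minutes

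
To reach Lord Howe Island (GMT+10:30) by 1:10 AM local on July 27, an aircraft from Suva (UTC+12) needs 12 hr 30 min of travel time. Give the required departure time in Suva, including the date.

2:10 PM on July 26

Target arrival in UTC: 1:10 AM − 10:30 = 2:40 PM on Jul 26.
Subtract 12 hours and 30 minutes → departure 2:10 AM UTC on Jul 26.
Suva is UTC+12:00: 2:10 AM + 12:00 = 2:10 PM on Jul 26.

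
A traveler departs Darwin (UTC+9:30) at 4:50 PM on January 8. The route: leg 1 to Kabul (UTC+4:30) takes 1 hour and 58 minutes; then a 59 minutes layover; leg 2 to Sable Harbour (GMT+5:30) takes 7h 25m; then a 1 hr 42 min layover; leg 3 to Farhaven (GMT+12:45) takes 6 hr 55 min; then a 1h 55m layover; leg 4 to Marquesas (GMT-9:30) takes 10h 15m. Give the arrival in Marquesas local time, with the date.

Convert departure to UTC: 4:50 PM − 9:30 = 7:20 AM UTC on Jan 8.
Add 1 hour 58 minutes leg 1 → 9:18 AM UTC.
Add 59 minutes layover in Kabul → 10:17 AM UTC.
Add 7 hours 25 minutes leg 2 → 5:42 PM UTC.
Add 1 hour and 42 minutes layover in Sable Harbour → 7:24 PM UTC.
Add 6 hours 55 minutes leg 3 → 2:19 AM UTC (Jan 9).
Add 1 hour and 55 minutes layover in Farhaven → 4:14 AM UTC.
Add 10 hours 15 minutes leg 4 → 2:29 PM UTC.
Marquesas is UTC−9:30, so local arrival = 2:29 PM − 9:30 = 4:59 AM on Jan 9.

4:59 AM on January 9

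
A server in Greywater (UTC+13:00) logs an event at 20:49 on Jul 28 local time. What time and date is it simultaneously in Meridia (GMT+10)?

17:49 on July 28

In UTC: 20:49 − 13:00 = 07:49 on Jul 28.
Meridia is UTC+10:00: 07:49 + 10:00 = 17:49 on Jul 28.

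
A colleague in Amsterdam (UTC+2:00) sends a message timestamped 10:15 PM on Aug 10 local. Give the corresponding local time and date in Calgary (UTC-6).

2:15 PM on August 10

In UTC: 10:15 PM − 2:00 = 8:15 PM on Aug 10.
Calgary is UTC−6:00: 8:15 PM − 6:00 = 2:15 PM on Aug 10.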